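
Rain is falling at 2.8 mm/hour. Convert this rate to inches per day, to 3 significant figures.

2.65 in/day

2.8 mm/hour × 0.0393701 in/mm × 24 hour/day = 2.65 in/day.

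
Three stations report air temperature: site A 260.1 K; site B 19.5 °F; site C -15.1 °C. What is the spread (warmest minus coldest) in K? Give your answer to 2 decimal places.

8.16 K

site A: 260.1 K = -13.050 °C.
site B: 19.5 °F = -6.944 °C.
Spread: (-6.944) − (-15.100) = 8.156 °C.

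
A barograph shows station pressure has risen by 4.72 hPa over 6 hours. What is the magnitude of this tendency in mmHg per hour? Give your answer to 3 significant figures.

0.590 mmHg per hour

4.72 hPa / 6 h × 0.750062 mmHg/hPa = 0.590 mmHg/h.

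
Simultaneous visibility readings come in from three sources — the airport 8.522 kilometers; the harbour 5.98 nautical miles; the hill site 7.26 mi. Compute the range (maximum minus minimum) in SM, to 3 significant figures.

1.96 SM

the airport: 8.522 km = 5.2953 SM.
the harbour: 5.98 nmi = 6.8817 SM.
Spread: 7.2600 − 5.2953 = 1.96 SM.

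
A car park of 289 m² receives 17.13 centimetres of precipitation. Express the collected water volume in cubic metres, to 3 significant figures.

49.5 cubic metres

Depth: 17.13 cm × 10 = 171.3 mm.
1 mm over 1 m² is 1 L, so volume = 171.3 × 289 = 49505.7 L = 49.5 m³.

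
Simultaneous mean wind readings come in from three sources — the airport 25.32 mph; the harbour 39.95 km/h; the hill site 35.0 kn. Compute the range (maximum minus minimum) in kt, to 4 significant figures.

the airport: 25.32 mph = 22.0025 kt.
the harbour: 39.95 km/h = 21.5713 kt.
Spread: 35.0000 − 21.5713 = 13.43 kt.

13.43 kt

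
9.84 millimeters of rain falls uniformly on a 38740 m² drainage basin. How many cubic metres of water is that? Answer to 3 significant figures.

1 mm over 1 m² is 1 L, so volume = 9.84 × 38740 = 381201.6 L = 381 m³.

381 cubic metres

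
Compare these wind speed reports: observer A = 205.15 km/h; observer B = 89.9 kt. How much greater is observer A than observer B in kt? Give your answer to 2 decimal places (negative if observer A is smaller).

observer A: 205.15 km/h = 110.7721 kt.
Difference: 110.7721 − 89.9000 = 20.87 kt.

20.87 kt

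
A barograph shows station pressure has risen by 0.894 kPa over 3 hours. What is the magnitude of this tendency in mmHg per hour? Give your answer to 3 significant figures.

0.894 kPa / 3 h × 7.50062 mmHg/kPa = 2.24 mmHg/h.

2.24 mmHg per hour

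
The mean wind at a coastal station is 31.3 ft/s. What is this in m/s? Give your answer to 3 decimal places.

9.540 m/s

1 ft/s = 0.3048 m/s, so 31.3 × 0.3048 = 9.540 m/s.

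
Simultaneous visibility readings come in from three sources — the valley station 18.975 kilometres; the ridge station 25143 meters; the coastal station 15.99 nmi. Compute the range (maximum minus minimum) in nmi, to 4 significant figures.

5.744 nmi

the valley station: 18.975 km = 10.24568 nmi.
the ridge station: 25143 m = 13.57613 nmi.
Spread: 15.99000 − 10.24568 = 5.744 nmi.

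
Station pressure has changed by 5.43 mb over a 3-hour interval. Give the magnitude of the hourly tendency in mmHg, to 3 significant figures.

5.43 mb / 3 h × 0.750062 mmHg/mb = 1.36 mmHg/h.

1.36 mmHg per hour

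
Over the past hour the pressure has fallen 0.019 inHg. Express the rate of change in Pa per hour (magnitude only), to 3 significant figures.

64.3 Pa per hour

0.019 inHg / 1 h × 3386.39 Pa/inHg = 64.3 Pa/h.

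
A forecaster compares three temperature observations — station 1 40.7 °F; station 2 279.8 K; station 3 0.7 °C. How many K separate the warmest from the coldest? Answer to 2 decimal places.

5.95 K

station 1: 40.7 °F = 4.833 °C.
station 2: 279.8 K = 6.650 °C.
Spread: 6.650 − 0.700 = 5.950 °C.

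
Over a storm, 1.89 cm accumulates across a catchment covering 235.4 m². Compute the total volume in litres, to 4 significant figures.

4449 litres

Depth: 1.89 cm × 10 = 18.9 mm.
1 mm over 1 m² is 1 L, so volume = 18.9 × 235.4 = 4449.06 L ≈ 4449 L.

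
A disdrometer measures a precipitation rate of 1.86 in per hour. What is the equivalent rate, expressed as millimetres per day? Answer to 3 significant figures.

1.86 in/hour × 25.4 mm/in × 24 hour/day = 1130 mm/day.

1130 mm/day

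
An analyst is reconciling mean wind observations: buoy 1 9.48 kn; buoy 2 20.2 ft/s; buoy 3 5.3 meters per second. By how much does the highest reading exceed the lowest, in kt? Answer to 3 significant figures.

2.49 kt

buoy 2: 20.2 ft/s = 11.9682 kt.
buoy 3: 5.3 m/s = 10.3024 kt.
Spread: 11.9682 − 9.4800 = 2.49 kt.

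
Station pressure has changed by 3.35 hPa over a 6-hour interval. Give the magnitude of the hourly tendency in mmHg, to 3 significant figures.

0.419 mmHg per hour

3.35 hPa / 6 h × 0.750062 mmHg/hPa = 0.419 mmHg/h.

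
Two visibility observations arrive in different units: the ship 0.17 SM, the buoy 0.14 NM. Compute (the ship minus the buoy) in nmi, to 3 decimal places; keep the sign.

the ship: 0.17 SM = 0.14773 nmi.
Difference: 0.14773 − 0.14000 = 0.008 nmi.

0.008 nmi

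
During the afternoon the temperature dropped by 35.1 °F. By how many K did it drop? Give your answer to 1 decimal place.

A change of 1 °C equals a change of 1.8 °F: ΔK = 35.1 × 0.5556 = 19.5 K.

19.5 K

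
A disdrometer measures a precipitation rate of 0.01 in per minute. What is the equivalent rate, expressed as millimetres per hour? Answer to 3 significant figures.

0.01 in/minute × 25.4 mm/in × 60 minute/hour = 15.2 mm/hour.

15.2 mm/hour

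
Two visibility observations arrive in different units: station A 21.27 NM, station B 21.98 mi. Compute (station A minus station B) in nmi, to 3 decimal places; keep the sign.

2.170 nmi

station B: 21.98 SM = 19.10010 nmi.
Difference: 21.27000 − 19.10010 = 2.170 nmi.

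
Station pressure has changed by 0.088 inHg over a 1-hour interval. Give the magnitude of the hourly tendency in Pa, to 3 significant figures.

298 Pa per hour

0.088 inHg / 1 h × 3386.39 Pa/inHg = 298 Pa/h.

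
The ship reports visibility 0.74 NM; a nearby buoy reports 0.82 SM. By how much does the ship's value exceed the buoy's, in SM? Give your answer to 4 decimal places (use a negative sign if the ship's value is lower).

0.0316 SM

the ship: 0.74 nmi = 0.851577 SM.
Difference: 0.851577 − 0.820000 = 0.0316 SM.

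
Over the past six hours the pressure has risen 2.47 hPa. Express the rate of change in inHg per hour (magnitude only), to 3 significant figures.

2.47 hPa / 6 h × 0.02953 inHg/hPa = 0.0122 inHg/h.

0.0122 inHg per hour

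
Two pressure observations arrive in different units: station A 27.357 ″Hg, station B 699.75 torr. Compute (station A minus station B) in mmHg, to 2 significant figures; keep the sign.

-4.9 mmHg

station A: 27.357 inHg = 694.868 mmHg.
Difference: 694.868 − 699.750 = -4.9 mmHg.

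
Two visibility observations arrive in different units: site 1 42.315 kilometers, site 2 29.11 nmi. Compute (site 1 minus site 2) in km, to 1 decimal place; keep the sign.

-11.6 km

site 2: 29.11 nmi = 53.912 km.
Difference: 42.315 − 53.912 = -11.6 km.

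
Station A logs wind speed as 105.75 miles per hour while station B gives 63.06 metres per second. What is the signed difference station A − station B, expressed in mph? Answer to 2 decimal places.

-35.31 mph

station B: 63.06 m/s = 141.0612 mph.
Difference: 105.7500 − 141.0612 = -35.31 mph.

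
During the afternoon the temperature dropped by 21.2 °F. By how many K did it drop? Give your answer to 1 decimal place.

11.8 K

For a temperature change the 32° offset cancels: ΔK = 21.2 × 0.5556 = 11.8 K.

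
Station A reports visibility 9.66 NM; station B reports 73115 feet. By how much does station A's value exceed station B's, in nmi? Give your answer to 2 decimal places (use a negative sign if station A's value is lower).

station B: 73115 ft = 12.0332 nmi.
Difference: 9.6600 − 12.0332 = -2.37 nmi.

-2.37 nmi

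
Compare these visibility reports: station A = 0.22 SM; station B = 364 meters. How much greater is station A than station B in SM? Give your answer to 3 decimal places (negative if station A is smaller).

station B: 364 m = 0.22618 SM.
Difference: 0.22000 − 0.22618 = -0.006 SM.

-0.006 SM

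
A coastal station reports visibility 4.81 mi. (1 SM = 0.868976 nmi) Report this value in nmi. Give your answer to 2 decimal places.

1 SM = 0.868976 nmi, so 4.81 × 0.868976 = 4.18 nmi.

4.18 nmi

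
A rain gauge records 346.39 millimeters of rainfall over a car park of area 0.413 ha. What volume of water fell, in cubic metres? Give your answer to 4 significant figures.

Area: 0.413 ha = 4130 m².
1 mm over 1 m² is 1 L, so volume = 346.39 × 4130 = 1430590.7 L = 1431 m³.

1431 cubic metres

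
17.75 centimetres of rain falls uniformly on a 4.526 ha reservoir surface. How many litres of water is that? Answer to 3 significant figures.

8030000 litres

Depth: 17.75 cm × 10 = 177.5 mm.
Area: 4.526 ha = 45260 m².
1 mm over 1 m² is 1 L, so volume = 177.5 × 45260 = 8033650 L ≈ 8030000 L.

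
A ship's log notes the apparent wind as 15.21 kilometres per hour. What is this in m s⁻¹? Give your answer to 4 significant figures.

1 km/h = 0.277778 m/s, so 15.21 × 0.277778 = 4.225 m/s.

4.225 m/s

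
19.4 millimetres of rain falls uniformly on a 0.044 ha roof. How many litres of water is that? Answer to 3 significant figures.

Area: 0.044 ha = 440 m².
1 mm over 1 m² is 1 L, so volume = 19.4 × 440 = 8536 L ≈ 8540 L.

8540 litres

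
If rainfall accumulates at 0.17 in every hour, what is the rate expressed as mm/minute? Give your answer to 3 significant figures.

0.0720 mm/minute

0.17 in/hour × 25.4 mm/in × 0.0166667 hour/minute = 0.0720 mm/minute.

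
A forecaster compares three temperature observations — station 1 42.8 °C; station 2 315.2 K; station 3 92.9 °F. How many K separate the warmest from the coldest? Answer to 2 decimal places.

station 2: 315.2 K = 42.050 °C.
station 3: 92.9 °F = 33.833 °C.
Spread: 42.800 − 33.833 = 8.967 °C.

8.97 K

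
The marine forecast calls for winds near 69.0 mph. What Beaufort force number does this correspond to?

69.0 mph = 30.8 m/s, which is Beaufort 11 (violent storm, 28.5–32.6 m/s).

Beaufort force 11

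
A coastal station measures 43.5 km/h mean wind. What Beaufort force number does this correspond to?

Beaufort force 6

43.5 km/h = 12.1 m/s, which is Beaufort 6 (strong breeze, 10.8–13.8 m/s).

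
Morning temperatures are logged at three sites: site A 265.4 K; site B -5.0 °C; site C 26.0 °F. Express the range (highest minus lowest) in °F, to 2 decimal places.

7.95 °F

site A: 265.4 K = -7.750 °C.
site C: 26.0 °F = -3.333 °C.
Spread: (-3.333) − (-7.750) = 4.417 °C = 7.95 °F.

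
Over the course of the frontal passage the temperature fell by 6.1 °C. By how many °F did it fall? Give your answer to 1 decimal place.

A change of 1 °C equals a change of 1.8 °F: Δ°F = 6.1 × 1.8 = 11.0 °F.

11.0 °F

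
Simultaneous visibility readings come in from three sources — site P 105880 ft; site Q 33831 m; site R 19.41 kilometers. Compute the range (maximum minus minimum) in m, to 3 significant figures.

14400 m

site P: 105880 ft = 32272.22 m.
site R: 19.41 km = 19410.00 m.
Spread: 33831.00 − 19410.00 = 14400 m.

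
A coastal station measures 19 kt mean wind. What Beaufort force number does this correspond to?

Beaufort force 5

19 kt lies in the Beaufort 5 band (fresh breeze, 17–21 kt).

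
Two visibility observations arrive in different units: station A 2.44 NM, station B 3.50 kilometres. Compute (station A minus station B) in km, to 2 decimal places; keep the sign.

1.02 km

station A: 2.44 nmi = 4.5189 km.
Difference: 4.5189 − 3.5000 = 1.02 km.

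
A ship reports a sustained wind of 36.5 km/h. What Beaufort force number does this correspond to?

Beaufort force 5

36.5 km/h = 10.1 m/s, which is Beaufort 5 (fresh breeze, 8.0–10.7 m/s).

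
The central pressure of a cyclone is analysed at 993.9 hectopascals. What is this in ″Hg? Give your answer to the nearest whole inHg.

1 hPa = 0.02953 inHg, so 993.9 × 0.02953 = 29 inHg.

29 inHg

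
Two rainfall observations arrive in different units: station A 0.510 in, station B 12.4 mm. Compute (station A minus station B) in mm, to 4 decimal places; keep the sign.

station A: 0.510 in = 12.954000 mm.
Difference: 12.954000 − 12.400000 = 0.5540 mm.

0.5540 mm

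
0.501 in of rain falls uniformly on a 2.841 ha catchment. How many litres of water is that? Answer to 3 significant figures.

Depth: 0.501 in × 25.4 = 12.7254 mm.
Area: 2.841 ha = 28410 m².
1 mm over 1 m² is 1 L, so volume = 12.7254 × 28410 = 361528.61 L ≈ 362000 L.

362000 litres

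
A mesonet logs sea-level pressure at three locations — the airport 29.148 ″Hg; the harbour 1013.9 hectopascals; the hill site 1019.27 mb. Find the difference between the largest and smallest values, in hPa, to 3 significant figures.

the airport: 29.148 inHg = 987.065 hPa.
the hill site: 1019.27 mb = 1019.270 hPa.
Spread: 1019.270 − 987.065 = 32.2 hPa.

32.2 hPa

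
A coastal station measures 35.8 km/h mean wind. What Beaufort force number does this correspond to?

Beaufort force 5

35.8 km/h = 9.9 m/s, which is Beaufort 5 (fresh breeze, 8.0–10.7 m/s).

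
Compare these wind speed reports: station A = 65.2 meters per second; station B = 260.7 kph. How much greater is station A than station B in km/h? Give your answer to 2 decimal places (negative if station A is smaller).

-25.98 km/h

station A: 65.2 m/s = 234.7200 km/h.
Difference: 234.7200 − 260.7000 = -25.98 km/h.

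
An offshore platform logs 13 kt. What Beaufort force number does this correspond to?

13 kt lies in the Beaufort 4 band (moderate breeze, 11–16 kt).

Beaufort force 4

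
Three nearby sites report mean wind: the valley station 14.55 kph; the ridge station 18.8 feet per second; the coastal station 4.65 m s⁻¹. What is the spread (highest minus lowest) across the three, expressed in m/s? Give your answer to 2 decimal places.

the valley station: 14.55 km/h = 4.0417 m/s.
the ridge station: 18.8 ft/s = 5.7302 m/s.
Spread: 5.7302 − 4.0417 = 1.69 m/s.

1.69 m/s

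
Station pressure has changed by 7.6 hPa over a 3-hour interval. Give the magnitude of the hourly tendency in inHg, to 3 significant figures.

7.6 hPa / 3 h × 0.02953 inHg/hPa = 0.0748 inHg/h.

0.0748 inHg per hour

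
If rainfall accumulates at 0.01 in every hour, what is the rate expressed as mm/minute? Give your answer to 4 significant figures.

0.004233 mm/minute

0.01 in/hour × 25.4 mm/in × 0.0166667 hour/minute = 0.004233 mm/minute.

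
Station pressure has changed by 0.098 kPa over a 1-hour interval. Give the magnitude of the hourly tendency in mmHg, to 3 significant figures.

0.098 kPa / 1 h × 7.50062 mmHg/kPa = 0.735 mmHg/h.

0.735 mmHg per hour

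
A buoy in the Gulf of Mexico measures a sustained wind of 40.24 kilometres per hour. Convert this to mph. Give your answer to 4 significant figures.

25.00 mph

1 km/h = 0.621371 mph, so 40.24 × 0.621371 = 25.00 mph.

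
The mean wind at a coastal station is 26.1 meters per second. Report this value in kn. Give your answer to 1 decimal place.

50.7 kt

1 m/s = 1.94384 kt, so 26.1 × 1.94384 = 50.7 kt.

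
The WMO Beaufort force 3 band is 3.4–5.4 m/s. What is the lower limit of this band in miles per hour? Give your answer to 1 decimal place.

3.4–5.4 m/s × 2.237 = 7.6–12.1 mph.

7.6 mph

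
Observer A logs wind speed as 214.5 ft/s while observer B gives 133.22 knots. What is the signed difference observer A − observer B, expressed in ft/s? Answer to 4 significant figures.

observer B: 133.22 kt = 224.8500 ft/s.
Difference: 214.5000 − 224.8500 = -10.35 ft/s.

-10.35 ft/s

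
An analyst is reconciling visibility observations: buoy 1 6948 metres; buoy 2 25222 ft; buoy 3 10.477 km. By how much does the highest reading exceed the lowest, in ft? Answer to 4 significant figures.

buoy 1: 6948 m = 22795.28 ft.
buoy 3: 10.477 km = 34373.36 ft.
Spread: 34373.36 − 22795.28 = 11580 ft.

11580 ft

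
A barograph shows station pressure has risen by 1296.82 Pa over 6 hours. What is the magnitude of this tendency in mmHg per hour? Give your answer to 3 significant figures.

1296.82 Pa / 6 h × 0.00750062 mmHg/Pa = 1.62 mmHg/h.

1.62 mmHg per hour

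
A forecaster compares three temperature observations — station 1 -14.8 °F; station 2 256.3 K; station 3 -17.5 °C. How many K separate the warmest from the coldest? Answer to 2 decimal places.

station 1: -14.8 °F = -26.000 °C.
station 2: 256.3 K = -16.850 °C.
Spread: (-16.850) − (-26.000) = 9.150 °C.

9.15 K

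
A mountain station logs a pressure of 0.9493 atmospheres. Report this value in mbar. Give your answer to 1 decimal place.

961.9 mb

1 atm = 1013.25 mb, so 0.9493 × 1013.25 = 961.9 mb.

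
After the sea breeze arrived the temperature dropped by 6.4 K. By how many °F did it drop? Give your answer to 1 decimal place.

11.5 °F

A change of 1 °C equals a change of 1.8 °F: Δ°F = 6.4 × 1.8 = 11.5 °F.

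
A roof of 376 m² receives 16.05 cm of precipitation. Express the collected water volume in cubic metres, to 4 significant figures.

60.35 cubic metres

Depth: 16.05 cm × 10 = 160.5 mm.
1 mm over 1 m² is 1 L, so volume = 160.5 × 376 = 60348 L = 60.35 m³.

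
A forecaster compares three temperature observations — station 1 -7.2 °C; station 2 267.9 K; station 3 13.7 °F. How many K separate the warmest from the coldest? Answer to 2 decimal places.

4.92 K

station 2: 267.9 K = -5.250 °C.
station 3: 13.7 °F = -10.167 °C.
Spread: (-5.250) − (-10.167) = 4.917 °C.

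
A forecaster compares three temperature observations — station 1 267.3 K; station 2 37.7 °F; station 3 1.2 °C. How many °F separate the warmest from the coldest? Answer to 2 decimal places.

16.23 °F

station 1: 267.3 K = -5.850 °C.
station 2: 37.7 °F = 3.167 °C.
Spread: 3.167 − (-5.850) = 9.017 °C = 16.23 °F.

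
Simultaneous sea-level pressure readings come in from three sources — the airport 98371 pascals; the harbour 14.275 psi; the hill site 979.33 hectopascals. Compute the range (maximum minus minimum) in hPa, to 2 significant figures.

4.9 hPa

the airport: 98371 Pa = 983.710 hPa.
the harbour: 14.275 psi = 984.227 hPa.
Spread: 984.227 − 979.330 = 4.9 hPa.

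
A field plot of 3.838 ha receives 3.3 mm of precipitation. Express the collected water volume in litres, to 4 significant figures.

Area: 3.838 ha = 38380 m².
1 mm over 1 m² is 1 L, so volume = 3.3 × 38380 = 126654 L ≈ 126700 L.

126700 litres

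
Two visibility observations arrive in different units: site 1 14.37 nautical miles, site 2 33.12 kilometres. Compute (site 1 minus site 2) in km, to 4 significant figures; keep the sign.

site 1: 14.37 nmi = 26.61324 km.
Difference: 26.61324 − 33.12000 = -6.507 km.

-6.507 km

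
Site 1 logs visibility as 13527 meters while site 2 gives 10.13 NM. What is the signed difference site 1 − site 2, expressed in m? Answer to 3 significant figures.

-5230 m

site 2: 10.13 nmi = 18760.76 m.
Difference: 13527.00 − 18760.76 = -5230 m.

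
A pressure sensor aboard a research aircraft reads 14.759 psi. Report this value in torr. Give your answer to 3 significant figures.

763 mmHg

1 psi = 51.7149 mmHg, so 14.759 × 51.7149 = 763 mmHg.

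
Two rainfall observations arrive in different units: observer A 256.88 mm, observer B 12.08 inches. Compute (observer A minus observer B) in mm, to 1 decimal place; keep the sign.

observer B: 12.08 in = 306.832 mm.
Difference: 256.880 − 306.832 = -50.0 mm.

-50.0 mm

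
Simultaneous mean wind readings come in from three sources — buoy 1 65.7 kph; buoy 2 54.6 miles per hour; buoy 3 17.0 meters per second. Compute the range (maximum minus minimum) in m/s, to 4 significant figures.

7.408 m/s

buoy 1: 65.7 km/h = 18.25000 m/s.
buoy 2: 54.6 mph = 24.40838 m/s.
Spread: 24.40838 − 17.00000 = 7.408 m/s.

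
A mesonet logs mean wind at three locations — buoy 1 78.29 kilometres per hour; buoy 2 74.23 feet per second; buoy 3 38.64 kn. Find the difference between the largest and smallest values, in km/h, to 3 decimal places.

buoy 2: 74.23 ft/s = 81.45109 km/h.
buoy 3: 38.64 kt = 71.56128 km/h.
Spread: 81.45109 − 71.56128 = 9.890 km/h.

9.890 km/h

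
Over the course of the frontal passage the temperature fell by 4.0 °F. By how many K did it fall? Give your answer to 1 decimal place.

Converting a difference, only the 9/5 scale factor applies: ΔK = 4.0 × 0.5556 = 2.2 K.

2.2 K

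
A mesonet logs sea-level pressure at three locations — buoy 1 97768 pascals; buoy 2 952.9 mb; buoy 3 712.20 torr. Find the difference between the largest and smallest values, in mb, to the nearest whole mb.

buoy 1: 97768 Pa = 977.68 mb.
buoy 3: 712.20 mmHg = 949.52 mb.
Spread: 977.68 − 949.52 = 28 mb.

28 mb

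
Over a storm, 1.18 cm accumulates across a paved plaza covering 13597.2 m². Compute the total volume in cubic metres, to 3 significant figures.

Depth: 1.18 cm × 10 = 11.8 mm.
1 mm over 1 m² is 1 L, so volume = 11.8 × 13597.2 = 160446.96 L = 160 m³.

160 cubic metres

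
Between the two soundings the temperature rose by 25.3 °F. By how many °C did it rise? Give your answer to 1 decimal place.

14.1 °C

Converting a difference, only the 9/5 scale factor applies: Δ°C = 25.3 × 0.5556 = 14.1 °C.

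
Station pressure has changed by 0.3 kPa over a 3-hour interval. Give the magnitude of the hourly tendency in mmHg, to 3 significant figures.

0.750 mmHg per hour

0.3 kPa / 3 h × 7.50062 mmHg/kPa = 0.750 mmHg/h.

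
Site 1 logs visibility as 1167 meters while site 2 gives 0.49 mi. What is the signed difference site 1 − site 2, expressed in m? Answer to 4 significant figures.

378.4 m

site 2: 0.49 SM = 788.579 m.
Difference: 1167.000 − 788.579 = 378.4 m.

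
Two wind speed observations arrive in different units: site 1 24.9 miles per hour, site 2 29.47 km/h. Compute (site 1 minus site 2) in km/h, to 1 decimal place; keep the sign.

site 1: 24.9 mph = 40.073 km/h.
Difference: 40.073 − 29.470 = 10.6 km/h.

10.6 km/h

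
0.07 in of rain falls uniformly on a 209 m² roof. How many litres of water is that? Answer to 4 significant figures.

Depth: 0.07 in × 25.4 = 1.778 mm.
1 mm over 1 m² is 1 L, so volume = 1.778 × 209 = 371.602 L ≈ 371.6 L.

371.6 litres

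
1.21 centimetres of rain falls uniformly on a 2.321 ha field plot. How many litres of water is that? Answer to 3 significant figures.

Depth: 1.21 cm × 10 = 12.1 mm.
Area: 2.321 ha = 23210 m².
1 mm over 1 m² is 1 L, so volume = 12.1 × 23210 = 280841 L ≈ 281000 L.

281000 litres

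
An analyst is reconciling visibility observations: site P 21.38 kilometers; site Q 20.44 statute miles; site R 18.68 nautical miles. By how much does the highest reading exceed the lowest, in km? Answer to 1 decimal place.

13.2 km

site Q: 20.44 SM = 32.895 km.
site R: 18.68 nmi = 34.595 km.
Spread: 34.595 − 21.380 = 13.2 km.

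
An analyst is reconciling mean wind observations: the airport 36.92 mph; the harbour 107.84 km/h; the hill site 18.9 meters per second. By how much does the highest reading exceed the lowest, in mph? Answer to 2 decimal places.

30.09 mph

the harbour: 107.84 km/h = 67.0087 mph.
the hill site: 18.9 m/s = 42.2781 mph.
Spread: 67.0087 − 36.9200 = 30.09 mph.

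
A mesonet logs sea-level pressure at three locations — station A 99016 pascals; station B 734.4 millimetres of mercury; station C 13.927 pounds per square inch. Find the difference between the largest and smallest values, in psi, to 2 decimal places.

0.43 psi

station A: 99016 Pa = 14.3611 psi.
station B: 734.4 mmHg = 14.2009 psi.
Spread: 14.3611 − 13.9270 = 0.43 psi.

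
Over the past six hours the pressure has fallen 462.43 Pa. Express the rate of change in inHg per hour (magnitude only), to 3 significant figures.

0.0228 inHg per hour

462.43 Pa / 6 h × 0.0002953 inHg/Pa = 0.0228 inHg/h.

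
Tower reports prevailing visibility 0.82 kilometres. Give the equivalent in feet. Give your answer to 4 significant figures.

1 km = 3280.84 ft, so 0.82 × 3280.84 = 2690 ft.

2690 ft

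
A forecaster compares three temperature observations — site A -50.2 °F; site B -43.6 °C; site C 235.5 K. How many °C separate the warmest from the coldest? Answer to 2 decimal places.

site A: -50.2 °F = -45.667 °C.
site C: 235.5 K = -37.650 °C.
Spread: (-37.650) − (-45.667) = 8.017 °C.

8.02 °C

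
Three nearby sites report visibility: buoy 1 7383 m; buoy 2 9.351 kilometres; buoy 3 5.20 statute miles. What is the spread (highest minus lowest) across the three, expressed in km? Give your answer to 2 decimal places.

buoy 1: 7383 m = 7.3830 km.
buoy 3: 5.20 SM = 8.3686 km.
Spread: 9.3510 − 7.3830 = 1.97 km.

1.97 km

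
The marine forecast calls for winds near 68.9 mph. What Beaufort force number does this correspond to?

68.9 mph = 30.8 m/s, which is Beaufort 11 (violent storm, 28.5–32.6 m/s).

Beaufort force 11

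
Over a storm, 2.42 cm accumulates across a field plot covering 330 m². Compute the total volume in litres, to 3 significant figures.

7990 litres

Depth: 2.42 cm × 10 = 24.2 mm.
1 mm over 1 m² is 1 L, so volume = 24.2 × 330 = 7986 L ≈ 7990 L.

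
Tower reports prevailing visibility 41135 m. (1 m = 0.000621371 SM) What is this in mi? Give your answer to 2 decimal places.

25.56 SM

1 m = 0.000621371 SM, so 41135 × 0.000621371 = 25.56 SM.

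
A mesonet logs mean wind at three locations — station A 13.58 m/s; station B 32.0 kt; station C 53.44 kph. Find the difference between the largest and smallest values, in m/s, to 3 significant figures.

2.88 m/s

station B: 32.0 kt = 16.4622 m/s.
station C: 53.44 km/h = 14.8444 m/s.
Spread: 16.4622 − 13.5800 = 2.88 m/s.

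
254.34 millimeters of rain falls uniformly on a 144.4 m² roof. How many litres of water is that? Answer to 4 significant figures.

36730 litres

1 mm over 1 m² is 1 L, so volume = 254.34 × 144.4 = 36726.696 L ≈ 36730 L.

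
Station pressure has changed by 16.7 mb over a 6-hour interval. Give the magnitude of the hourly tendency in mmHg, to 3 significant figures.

16.7 mb / 6 h × 0.750062 mmHg/mb = 2.09 mmHg/h.

2.09 mmHg per hour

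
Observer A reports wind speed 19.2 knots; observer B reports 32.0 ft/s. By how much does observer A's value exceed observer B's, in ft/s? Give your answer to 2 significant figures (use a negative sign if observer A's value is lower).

0.41 ft/s

observer A: 19.2 kt = 32.4059 ft/s.
Difference: 32.4059 − 32.0000 = 0.41 ft/s.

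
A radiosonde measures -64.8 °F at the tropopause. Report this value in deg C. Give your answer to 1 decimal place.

-53.8 °C

°C = (°F − 32) × 5/9 = (-64.8 − 32) / 1.8 = -53.8 °C.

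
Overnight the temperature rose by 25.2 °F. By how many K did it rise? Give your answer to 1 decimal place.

A change of 1 °C equals a change of 1.8 °F: ΔK = 25.2 × 0.5556 = 14.0 K.

14.0 K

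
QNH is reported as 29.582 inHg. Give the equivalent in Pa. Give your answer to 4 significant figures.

1 inHg = 3386.39 Pa, so 29.582 × 3386.39 = 100200 Pa.

100200 Pa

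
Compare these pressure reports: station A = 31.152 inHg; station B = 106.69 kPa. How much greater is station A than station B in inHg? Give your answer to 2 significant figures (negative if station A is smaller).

station B: 106.69 kPa = 31.5055 inHg.
Difference: 31.1520 − 31.5055 = -0.35 inHg.

-0.35 inHg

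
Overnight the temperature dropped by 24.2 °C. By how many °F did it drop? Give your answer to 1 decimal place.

For a temperature change the 32° offset cancels: Δ°F = 24.2 × 1.8 = 43.6 °F.

43.6 °F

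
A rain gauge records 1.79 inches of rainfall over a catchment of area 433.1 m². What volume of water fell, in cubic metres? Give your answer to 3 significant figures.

Depth: 1.79 in × 25.4 = 45.466 mm.
1 mm over 1 m² is 1 L, so volume = 45.466 × 433.1 = 19691.325 L = 19.7 m³.

19.7 cubic metres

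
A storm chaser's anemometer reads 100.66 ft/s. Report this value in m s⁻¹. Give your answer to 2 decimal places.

30.68 m/s

1 ft/s = 0.3048 m/s, so 100.66 × 0.3048 = 30.68 m/s.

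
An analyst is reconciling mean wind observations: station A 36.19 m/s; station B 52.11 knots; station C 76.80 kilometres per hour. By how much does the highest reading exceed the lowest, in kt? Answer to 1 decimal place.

station A: 36.19 m/s = 70.348 kt.
station C: 76.80 km/h = 41.469 kt.
Spread: 70.348 − 41.469 = 28.9 kt.

28.9 kt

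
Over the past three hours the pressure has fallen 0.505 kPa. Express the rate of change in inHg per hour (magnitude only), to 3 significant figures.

0.0497 inHg per hour

0.505 kPa / 3 h × 0.2953 inHg/kPa = 0.0497 inHg/h.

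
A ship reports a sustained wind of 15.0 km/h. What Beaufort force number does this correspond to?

Beaufort force 3

15.0 km/h = 4.2 m/s, which is Beaufort 3 (gentle breeze, 3.4–5.4 m/s).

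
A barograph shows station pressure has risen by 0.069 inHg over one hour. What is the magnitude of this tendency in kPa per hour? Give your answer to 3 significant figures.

0.234 kPa per hour

0.069 inHg / 1 h × 3.38639 kPa/inHg = 0.234 kPa/h.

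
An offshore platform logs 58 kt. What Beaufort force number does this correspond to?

Beaufort force 11

58 kt lies in the Beaufort 11 band (violent storm, 56–63 kt).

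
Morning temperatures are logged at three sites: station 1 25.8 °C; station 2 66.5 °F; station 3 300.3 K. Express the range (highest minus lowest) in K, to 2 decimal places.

7.98 K

station 2: 66.5 °F = 19.167 °C.
station 3: 300.3 K = 27.150 °C.
Spread: 27.150 − 19.167 = 7.983 °C.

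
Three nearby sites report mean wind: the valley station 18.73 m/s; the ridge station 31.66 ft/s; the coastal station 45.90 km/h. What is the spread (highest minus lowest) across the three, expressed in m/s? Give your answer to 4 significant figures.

9.080 m/s

the ridge station: 31.66 ft/s = 9.64997 m/s.
the coastal station: 45.90 km/h = 12.75000 m/s.
Spread: 18.73000 − 9.64997 = 9.080 m/s.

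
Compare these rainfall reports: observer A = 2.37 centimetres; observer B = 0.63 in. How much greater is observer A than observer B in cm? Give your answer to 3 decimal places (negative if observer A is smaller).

observer B: 0.63 in = 1.60020 cm.
Difference: 2.37000 − 1.60020 = 0.770 cm.

0.770 cm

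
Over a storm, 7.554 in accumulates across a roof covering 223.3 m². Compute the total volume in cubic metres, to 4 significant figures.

Depth: 7.554 in × 25.4 = 191.8716 mm.
1 mm over 1 m² is 1 L, so volume = 191.8716 × 223.3 = 42844.928 L = 42.84 m³.

42.84 cubic metres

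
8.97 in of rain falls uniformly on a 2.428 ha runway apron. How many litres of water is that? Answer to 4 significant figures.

Depth: 8.97 in × 25.4 = 227.838 mm.
Area: 2.428 ha = 24280 m².
1 mm over 1 m² is 1 L, so volume = 227.838 × 24280 = 5531906.6 L ≈ 5532000 L.

5532000 litres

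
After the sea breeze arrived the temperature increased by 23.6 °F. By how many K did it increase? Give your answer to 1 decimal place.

A change of 1 °C equals a change of 1.8 °F: ΔK = 23.6 × 0.5556 = 13.1 K.

13.1 K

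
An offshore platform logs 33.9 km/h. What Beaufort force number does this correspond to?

Beaufort force 5

33.9 km/h = 9.4 m/s, which is Beaufort 5 (fresh breeze, 8.0–10.7 m/s).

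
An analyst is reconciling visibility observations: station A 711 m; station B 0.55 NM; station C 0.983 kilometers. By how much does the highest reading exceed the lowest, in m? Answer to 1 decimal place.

station B: 0.55 nmi = 1018.600 m.
station C: 0.983 km = 983.000 m.
Spread: 1018.600 − 711.000 = 307.6 m.

307.6 m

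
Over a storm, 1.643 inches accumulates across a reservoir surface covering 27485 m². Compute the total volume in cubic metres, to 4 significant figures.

1147 cubic metres

Depth: 1.643 in × 25.4 = 41.7322 mm.
1 mm over 1 m² is 1 L, so volume = 41.7322 × 27485 = 1147009.5 L = 1147 m³.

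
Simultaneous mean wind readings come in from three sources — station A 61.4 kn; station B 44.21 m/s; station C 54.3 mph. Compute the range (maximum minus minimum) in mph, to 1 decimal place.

station A: 61.4 kt = 70.658 mph.
station B: 44.21 m/s = 98.895 mph.
Spread: 98.895 − 54.300 = 44.6 mph.

44.6 mph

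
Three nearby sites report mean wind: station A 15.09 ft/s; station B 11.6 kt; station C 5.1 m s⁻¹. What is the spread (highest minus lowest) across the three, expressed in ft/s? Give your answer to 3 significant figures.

4.49 ft/s

station B: 11.6 kt = 19.5786 ft/s.
station C: 5.1 m/s = 16.7323 ft/s.
Spread: 19.5786 − 15.0900 = 4.49 ft/s.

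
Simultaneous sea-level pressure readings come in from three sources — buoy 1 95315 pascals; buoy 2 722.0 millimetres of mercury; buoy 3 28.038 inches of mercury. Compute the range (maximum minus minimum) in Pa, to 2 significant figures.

1300 Pa

buoy 2: 722.0 mmHg = 96258.76 Pa.
buoy 3: 28.038 inHg = 94947.57 Pa.
Spread: 96258.76 − 94947.57 = 1300 Pa.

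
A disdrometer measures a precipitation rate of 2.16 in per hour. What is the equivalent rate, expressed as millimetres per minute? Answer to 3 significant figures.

2.16 in/hour × 25.4 mm/in × 0.0166667 hour/minute = 0.914 mm/minute.

0.914 mm/minute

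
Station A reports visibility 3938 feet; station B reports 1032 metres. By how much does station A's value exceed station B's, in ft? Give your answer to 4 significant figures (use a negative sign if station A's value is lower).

station B: 1032 m = 3385.827 ft.
Difference: 3938.000 − 3385.827 = 552.2 ft.

552.2 ft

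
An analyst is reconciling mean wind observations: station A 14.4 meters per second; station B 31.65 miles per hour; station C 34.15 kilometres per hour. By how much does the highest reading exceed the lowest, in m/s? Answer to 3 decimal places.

station B: 31.65 mph = 14.14882 m/s.
station C: 34.15 km/h = 9.48611 m/s.
Spread: 14.40000 − 9.48611 = 4.914 m/s.

4.914 m/s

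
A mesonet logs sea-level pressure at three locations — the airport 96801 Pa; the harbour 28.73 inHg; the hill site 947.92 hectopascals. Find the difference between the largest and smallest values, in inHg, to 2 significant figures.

0.74 inHg

the airport: 96801 Pa = 28.5853 inHg.
the hill site: 947.92 hPa = 27.9921 inHg.
Spread: 28.7300 − 27.9921 = 0.74 inHg.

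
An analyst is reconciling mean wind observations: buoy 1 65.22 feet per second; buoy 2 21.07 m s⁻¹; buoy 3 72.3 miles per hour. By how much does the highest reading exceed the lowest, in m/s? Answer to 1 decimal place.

buoy 1: 65.22 ft/s = 19.879 m/s.
buoy 3: 72.3 mph = 32.321 m/s.
Spread: 32.321 − 19.879 = 12.4 m/s.

12.4 m/s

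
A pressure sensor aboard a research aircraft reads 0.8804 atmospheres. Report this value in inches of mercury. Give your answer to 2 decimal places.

26.34 inHg

1 atm = 29.9213 inHg, so 0.8804 × 29.9213 = 26.34 inHg.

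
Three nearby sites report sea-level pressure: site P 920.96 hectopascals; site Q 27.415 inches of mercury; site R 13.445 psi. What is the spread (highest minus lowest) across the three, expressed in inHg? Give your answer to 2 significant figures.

0.22 inHg

site P: 920.96 hPa = 27.1959 inHg.
site R: 13.445 psi = 27.3743 inHg.
Spread: 27.4150 − 27.1959 = 0.22 inHg.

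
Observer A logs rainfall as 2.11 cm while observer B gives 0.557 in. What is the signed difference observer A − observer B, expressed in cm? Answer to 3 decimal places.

0.695 cm

observer B: 0.557 in = 1.41478 cm.
Difference: 2.11000 − 1.41478 = 0.695 cm.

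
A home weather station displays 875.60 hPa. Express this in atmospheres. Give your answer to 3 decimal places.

0.864 atm

1 hPa = 0.000986923 atm, so 875.60 × 0.000986923 = 0.864 atm.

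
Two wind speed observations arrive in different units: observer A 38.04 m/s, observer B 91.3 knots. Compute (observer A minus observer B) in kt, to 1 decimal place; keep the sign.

-17.4 kt

observer A: 38.04 m/s = 73.944 kt.
Difference: 73.944 − 91.300 = -17.4 kt.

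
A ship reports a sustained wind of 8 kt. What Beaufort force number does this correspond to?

8 kt lies in the Beaufort 3 band (gentle breeze, 7–10 kt).

Beaufort force 3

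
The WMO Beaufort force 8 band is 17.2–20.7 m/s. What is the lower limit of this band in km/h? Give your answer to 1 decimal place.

61.9 km/h

17.2–20.7 m/s × 3.6 = 61.9–74.5 km/h.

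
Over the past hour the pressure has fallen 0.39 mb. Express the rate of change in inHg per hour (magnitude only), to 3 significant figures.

0.39 mb / 1 h × 0.02953 inHg/mb = 0.0115 inHg/h.

0.0115 inHg per hour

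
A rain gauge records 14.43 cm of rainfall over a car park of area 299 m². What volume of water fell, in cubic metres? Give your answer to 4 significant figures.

Depth: 14.43 cm × 10 = 144.3 mm.
1 mm over 1 m² is 1 L, so volume = 144.3 × 299 = 43145.7 L = 43.15 m³.

43.15 cubic metres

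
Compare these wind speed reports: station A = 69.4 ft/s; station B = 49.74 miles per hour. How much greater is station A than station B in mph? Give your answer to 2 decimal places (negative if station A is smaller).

-2.42 mph

station A: 69.4 ft/s = 47.3182 mph.
Difference: 47.3182 − 49.7400 = -2.42 mph.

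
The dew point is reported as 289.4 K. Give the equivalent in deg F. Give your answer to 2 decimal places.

First to °C: 16.25 °C.
Then to °F: 61.25 °F.

61.25 °F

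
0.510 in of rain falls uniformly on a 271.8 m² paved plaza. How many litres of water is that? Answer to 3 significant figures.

Depth: 0.510 in × 25.4 = 12.954 mm.
1 mm over 1 m² is 1 L, so volume = 12.954 × 271.8 = 3520.8972 L ≈ 3520 L.

3520 litres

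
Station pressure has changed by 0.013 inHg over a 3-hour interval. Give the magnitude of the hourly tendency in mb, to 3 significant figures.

0.147 mb per hour

0.013 inHg / 3 h × 33.8639 mb/inHg = 0.147 mb/h.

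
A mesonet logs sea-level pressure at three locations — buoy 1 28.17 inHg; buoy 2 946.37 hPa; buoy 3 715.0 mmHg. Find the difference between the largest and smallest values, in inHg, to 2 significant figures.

buoy 2: 946.37 hPa = 27.9463 inHg.
buoy 3: 715.0 mmHg = 28.1496 inHg.
Spread: 28.1700 − 27.9463 = 0.22 inHg.

0.22 inHg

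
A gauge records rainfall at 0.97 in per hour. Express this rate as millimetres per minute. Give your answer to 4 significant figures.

0.4106 mm/minute

0.97 in/hour × 25.4 mm/in × 0.0166667 hour/minute = 0.4106 mm/minute.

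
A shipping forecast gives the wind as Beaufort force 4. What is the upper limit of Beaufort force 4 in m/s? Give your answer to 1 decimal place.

7.9 m/s

Beaufort 4 (moderate breeze) spans 5.5–7.9 m/s.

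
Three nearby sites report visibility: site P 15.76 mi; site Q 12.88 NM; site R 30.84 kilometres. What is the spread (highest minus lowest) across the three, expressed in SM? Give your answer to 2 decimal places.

4.34 SM

site Q: 12.88 nmi = 14.8220 SM.
site R: 30.84 km = 19.1631 SM.
Spread: 19.1631 − 14.8220 = 4.34 SM.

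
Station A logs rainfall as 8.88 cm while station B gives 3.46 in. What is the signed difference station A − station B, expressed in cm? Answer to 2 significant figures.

station B: 3.46 in = 8.78840 cm.
Difference: 8.88000 − 8.78840 = 0.092 cm.

0.092 cm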